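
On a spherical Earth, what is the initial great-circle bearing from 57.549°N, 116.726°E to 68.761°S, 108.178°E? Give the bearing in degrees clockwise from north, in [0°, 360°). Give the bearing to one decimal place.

183.8°

Δλ = 108.178 − 116.726 = -8.548°.
θ = atan2( sin Δλ · cos φ₂ , cos φ₁ · sin φ₂ − sin φ₁ · cos φ₂ · cos Δλ )
  = atan2(-0.05385, -0.80243) = -176.161° → normalised to [0°, 360°): 183.839°.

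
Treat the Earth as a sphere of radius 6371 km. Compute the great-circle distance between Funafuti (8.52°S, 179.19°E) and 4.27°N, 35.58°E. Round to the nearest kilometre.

Δλ = 35.58 − 179.19 = -143.61°.
Δφ = 4.27 − -8.52 = 12.79°.
a = sin²(Δφ/2) + cos φ₁ · cos φ₂ · sin²(Δλ/2) = 0.902467.
c = 2·atan2(√a, √(1−a)) = 2.50636 rad → d = 6371·c ≈ 15968.03 km.

15968 km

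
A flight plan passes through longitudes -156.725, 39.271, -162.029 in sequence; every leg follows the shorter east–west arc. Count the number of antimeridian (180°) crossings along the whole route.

2

Leg 1: -156.725° → +39.271°, shortest Δλ = -164.004° (west) — crosses 180°.
Leg 2: +39.271° → -162.029°, shortest Δλ = 158.7° (east) — crosses 180°.
Total crossings: 2.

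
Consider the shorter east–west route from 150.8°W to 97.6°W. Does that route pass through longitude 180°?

No

Signed shortest Δλ = ((-97.6 − -150.8 + 180) mod 360) − 180 = 53.2°.
Going east by 53.2° from -150.8° reaches -97.6° without touching 180°.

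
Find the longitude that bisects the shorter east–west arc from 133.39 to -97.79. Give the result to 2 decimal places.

-162.20°

Signed shortest Δλ from +133.39° to -97.79° is +128.82°.
Midpoint longitude = +133.39° + (+128.82°)/2 = +133.39° + 64.41° = +197.80°.
Normalise into (−180°, 180°]: -162.20°.
(The naïve average (+133.39 + -97.79)/2 = 17.8° is on the wrong side of the globe.)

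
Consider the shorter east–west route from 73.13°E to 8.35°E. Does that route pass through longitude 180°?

Signed shortest Δλ = ((8.35 − 73.13 + 180) mod 360) − 180 = -64.78°.
Going west by 64.78° from +73.13° reaches +8.35° without touching 180°.

No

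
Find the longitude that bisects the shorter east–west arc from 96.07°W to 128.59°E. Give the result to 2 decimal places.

163.74°W

Signed shortest Δλ from -96.07° to +128.59° is -135.34°.
Midpoint longitude = -96.07° + (-135.34°)/2 = -96.07° − 67.67° = -163.74°.
(The naïve average (-96.07 + +128.59)/2 = 16.26° is on the wrong side of the globe.)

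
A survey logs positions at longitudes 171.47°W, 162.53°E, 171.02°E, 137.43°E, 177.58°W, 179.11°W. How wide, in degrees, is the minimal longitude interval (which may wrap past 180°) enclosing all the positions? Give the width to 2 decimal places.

Sort the longitudes: -179.11°, -177.58°, -171.47°, +137.43°, +162.53°, +171.02°.
Eastward gaps between consecutive values (wrapping around): 1.53°, 6.11°, 308.90°, 25.10°, 8.49°, 9.87°.
Largest gap = 308.90° ⇒ minimal covering band is its complement: 360° − 308.90° = 51.10°.
Band runs from +137.43° eastward to -171.47°, crossing the antimeridian.

51.10°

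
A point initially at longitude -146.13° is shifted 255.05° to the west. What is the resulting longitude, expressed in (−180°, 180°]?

-41.18°

Start at -146.13°; shift −255.05° → -401.18°.
-401.18° lies outside (−180°, 180°]; add 360° → -41.18°.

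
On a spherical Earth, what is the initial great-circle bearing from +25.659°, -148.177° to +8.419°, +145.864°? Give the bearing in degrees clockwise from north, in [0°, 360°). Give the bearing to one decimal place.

Δλ = 145.864 − -148.177 = 294.041°; wrapped into (−180°, 180°]: -65.959°.
θ = atan2( sin Δλ · cos φ₂ , cos φ₁ · sin φ₂ − sin φ₁ · cos φ₂ · cos Δλ )
  = atan2(-0.90341, -0.04253) = -92.695° → normalised to [0°, 360°): 267.305°.

267.3°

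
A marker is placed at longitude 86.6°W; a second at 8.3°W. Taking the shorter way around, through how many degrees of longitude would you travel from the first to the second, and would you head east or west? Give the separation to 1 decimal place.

78.3° east

Raw difference: -8.3 − -86.6 = 78.3°.
Normalise into (−180°, 180°]: 78.3° stays 78.3°.
Positive ⇒ the second point lies to the east; separation 78.3°.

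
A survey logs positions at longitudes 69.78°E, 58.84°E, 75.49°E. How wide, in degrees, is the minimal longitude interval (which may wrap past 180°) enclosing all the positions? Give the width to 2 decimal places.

16.65°

Sort the longitudes: +58.84°, +69.78°, +75.49°.
Eastward gaps between consecutive values (wrapping around): 10.94°, 5.71°, 343.35°.
Largest gap = 343.35° ⇒ minimal covering band is its complement: 360° − 343.35° = 16.65°.
Band runs from +58.84° eastward to +75.49°.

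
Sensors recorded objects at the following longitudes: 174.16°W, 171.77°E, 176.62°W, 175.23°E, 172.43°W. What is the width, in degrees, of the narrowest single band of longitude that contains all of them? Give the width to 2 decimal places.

15.80°

Sort the longitudes: -176.62°, -174.16°, -172.43°, +171.77°, +175.23°.
Eastward gaps between consecutive values (wrapping around): 2.46°, 1.73°, 344.20°, 3.46°, 8.15°.
Largest gap = 344.20° ⇒ minimal covering band is its complement: 360° − 344.20° = 15.80°.
Band runs from +171.77° eastward to -172.43°, crossing the antimeridian.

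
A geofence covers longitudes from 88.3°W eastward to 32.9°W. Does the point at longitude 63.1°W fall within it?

Yes

Band width going east from -88.3° to -32.9°: ((-32.9 − -88.3) mod 360) = 55.4°.
Offset of -63.1° east of the west edge: ((-63.1 − -88.3) mod 360) = 25.2°.
25.2° ≤ 55.4° ⇒ inside.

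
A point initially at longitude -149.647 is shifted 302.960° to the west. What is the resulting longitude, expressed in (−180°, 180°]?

Start at -149.647°; shift −302.960° → -452.607°.
-452.607° lies outside (−180°, 180°]; add 360° → -92.607°.

-92.607°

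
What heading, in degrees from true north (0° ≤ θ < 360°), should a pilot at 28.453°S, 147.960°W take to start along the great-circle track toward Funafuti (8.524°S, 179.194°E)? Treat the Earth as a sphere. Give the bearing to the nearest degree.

296°

Δλ = 179.194 − -147.960 = 327.154°; wrapped into (−180°, 180°]: -32.846°.
θ = atan2( sin Δλ · cos φ₂ , cos φ₁ · sin φ₂ − sin φ₁ · cos φ₂ · cos Δλ )
  = atan2(-0.53639, 0.26553) = -63.663° → normalised to [0°, 360°): 296.337°.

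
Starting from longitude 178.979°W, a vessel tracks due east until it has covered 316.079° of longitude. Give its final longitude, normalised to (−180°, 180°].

137.100°E

Start at -178.979°; shift +316.079° → +137.100°.
+137.100° already lies in (−180°, 180°].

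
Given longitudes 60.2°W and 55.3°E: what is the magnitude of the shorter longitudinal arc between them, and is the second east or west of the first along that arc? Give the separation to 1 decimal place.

115.5° east

Raw difference: 55.3 − -60.2 = 115.5°.
Normalise into (−180°, 180°]: 115.5° stays 115.5°.
Positive ⇒ the second point lies to the east; separation 115.5°.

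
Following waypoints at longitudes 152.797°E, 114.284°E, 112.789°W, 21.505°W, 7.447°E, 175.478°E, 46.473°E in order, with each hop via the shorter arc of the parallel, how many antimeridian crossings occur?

1

Leg 1: +152.797° → +114.284°, shortest Δλ = -38.513° (west) — does not cross 180°.
Leg 2: +114.284° → -112.789°, shortest Δλ = 132.927° (east) — crosses 180°.
Leg 3: -112.789° → -21.505°, shortest Δλ = 91.284° (east) — does not cross 180°.
Leg 4: -21.505° → +7.447°, shortest Δλ = 28.952° (east) — does not cross 180°.
Leg 5: +7.447° → +175.478°, shortest Δλ = 168.031° (east) — does not cross 180°.
Leg 6: +175.478° → +46.473°, shortest Δλ = -129.005° (west) — does not cross 180°.
Total crossings: 1.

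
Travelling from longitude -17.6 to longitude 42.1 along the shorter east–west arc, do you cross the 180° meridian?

No

Signed shortest Δλ = ((42.1 − -17.6 + 180) mod 360) − 180 = 59.7°.
Going east by 59.7° from -17.6° reaches +42.1° without touching 180°.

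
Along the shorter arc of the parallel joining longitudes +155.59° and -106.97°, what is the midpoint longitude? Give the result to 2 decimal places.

Signed shortest Δλ from +155.59° to -106.97° is +97.44°.
Midpoint longitude = +155.59° + (+97.44°)/2 = +155.59° + 48.72° = +204.31°.
Normalise into (−180°, 180°]: -155.69°.
(The naïve average (+155.59 + -106.97)/2 = 24.31° is on the wrong side of the globe.)

-155.69°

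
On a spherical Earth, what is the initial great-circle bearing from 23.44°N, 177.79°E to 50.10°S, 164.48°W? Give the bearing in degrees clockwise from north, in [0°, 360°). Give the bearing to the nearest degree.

168°

Δλ = -164.48 − 177.79 = -342.27°; wrapped into (−180°, 180°]: 17.73°.
θ = atan2( sin Δλ · cos φ₂ , cos φ₁ · sin φ₂ − sin φ₁ · cos φ₂ · cos Δλ )
  = atan2(0.19534, -0.94690) = 168.344° → normalised to [0°, 360°): 168.344°.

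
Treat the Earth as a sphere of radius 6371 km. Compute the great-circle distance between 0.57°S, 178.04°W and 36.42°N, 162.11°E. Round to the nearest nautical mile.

Δλ = 162.11 − -178.04 = 340.15°; wrapped into (−180°, 180°]: -19.85°.
Δφ = 36.42 − -0.57 = 36.99°.
a = sin²(Δφ/2) + cos φ₁ · cos φ₂ · sin²(Δλ/2) = 0.124534.
c = 2·atan2(√a, √(1−a)) = 0.72132 rad → d = 6371·c ≈ 4595.55 km ≈ 2481.40 nmi.

2481 nmi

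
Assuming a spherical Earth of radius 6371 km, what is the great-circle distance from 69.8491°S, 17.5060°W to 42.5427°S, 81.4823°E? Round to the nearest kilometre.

Δλ = 81.4823 − -17.5060 = 98.9883°.
Δφ = -42.5427 − -69.8491 = 27.3064°.
a = sin²(Δφ/2) + cos φ₁ · cos φ₂ · sin²(Δλ/2) = 0.202451.
c = 2·atan2(√a, √(1−a)) = 0.93341 rad → d = 6371·c ≈ 5946.75 km.

5947 km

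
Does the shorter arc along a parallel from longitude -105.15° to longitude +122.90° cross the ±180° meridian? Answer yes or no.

Yes

Naïve |122.90 − -105.15| = 228.05° > 180°, so the shorter arc goes the other way round — across 180°.
Signed shortest Δλ = ((122.90 − -105.15 + 180) mod 360) − 180 = -131.95°.
Going west by 131.95° from -105.15° passes through 180° before reaching +122.90°.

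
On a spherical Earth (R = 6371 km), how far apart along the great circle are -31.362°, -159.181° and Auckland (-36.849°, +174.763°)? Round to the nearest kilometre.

Δλ = 174.763 − -159.181 = 333.944°; wrapped into (−180°, 180°]: -26.056°.
Δφ = -36.849 − -31.362 = -5.487°.
a = sin²(Δφ/2) + cos φ₁ · cos φ₂ · sin²(Δλ/2) = 0.037015.
c = 2·atan2(√a, √(1−a)) = 0.38720 rad → d = 6371·c ≈ 2466.84 km.

2467 km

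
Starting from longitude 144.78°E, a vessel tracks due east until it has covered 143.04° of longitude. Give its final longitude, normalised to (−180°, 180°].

Start at +144.78°; shift +143.04° → +287.82°.
+287.82° lies outside (−180°, 180°]; subtract 360° → -72.18°.

72.18°W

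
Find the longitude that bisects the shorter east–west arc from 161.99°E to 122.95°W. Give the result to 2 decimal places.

Signed shortest Δλ from +161.99° to -122.95° is +75.06°.
Midpoint longitude = +161.99° + (+75.06°)/2 = +161.99° + 37.53° = +199.52°.
Normalise into (−180°, 180°]: -160.48°.
(The naïve average (+161.99 + -122.95)/2 = 19.52° is on the wrong side of the globe.)

160.48°W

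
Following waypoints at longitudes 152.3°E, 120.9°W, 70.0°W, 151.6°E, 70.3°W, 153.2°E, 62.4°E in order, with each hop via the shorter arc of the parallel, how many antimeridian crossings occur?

4

Leg 1: +152.3° → -120.9°, shortest Δλ = 86.8° (east) — crosses 180°.
Leg 2: -120.9° → -70.0°, shortest Δλ = 50.9° (east) — does not cross 180°.
Leg 3: -70.0° → +151.6°, shortest Δλ = -138.4° (west) — crosses 180°.
Leg 4: +151.6° → -70.3°, shortest Δλ = 138.1° (east) — crosses 180°.
Leg 5: -70.3° → +153.2°, shortest Δλ = -136.5° (west) — crosses 180°.
Leg 6: +153.2° → +62.4°, shortest Δλ = -90.8° (west) — does not cross 180°.
Total crossings: 4.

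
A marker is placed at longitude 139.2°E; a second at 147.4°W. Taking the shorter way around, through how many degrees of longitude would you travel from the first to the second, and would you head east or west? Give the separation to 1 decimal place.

Raw difference: -147.4 − 139.2 = -286.6°.
Normalise into (−180°, 180°]: -286.6° + 360° = 73.4°.
Positive ⇒ the second point lies to the east; separation 73.4°.

73.4° east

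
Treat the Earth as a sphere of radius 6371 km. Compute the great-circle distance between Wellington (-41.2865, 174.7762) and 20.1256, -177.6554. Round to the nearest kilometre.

Δλ = -177.6554 − 174.7762 = -352.4316°; wrapped into (−180°, 180°]: 7.5684°.
Δφ = 20.1256 − -41.2865 = 61.4121°.
a = sin²(Δφ/2) + cos φ₁ · cos φ₂ · sin²(Δλ/2) = 0.263820.
c = 2·atan2(√a, √(1−a)) = 1.07883 rad → d = 6371·c ≈ 6873.23 km.

6873 km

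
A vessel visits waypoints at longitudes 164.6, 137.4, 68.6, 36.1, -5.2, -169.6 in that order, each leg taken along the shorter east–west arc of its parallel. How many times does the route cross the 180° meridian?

Leg 1: +164.6° → +137.4°, shortest Δλ = -27.2° (west) — does not cross 180°.
Leg 2: +137.4° → +68.6°, shortest Δλ = -68.8° (west) — does not cross 180°.
Leg 3: +68.6° → +36.1°, shortest Δλ = -32.5° (west) — does not cross 180°.
Leg 4: +36.1° → -5.2°, shortest Δλ = -41.3° (west) — does not cross 180°.
Leg 5: -5.2° → -169.6°, shortest Δλ = -164.4° (west) — does not cross 180°.
Total crossings: 0.

0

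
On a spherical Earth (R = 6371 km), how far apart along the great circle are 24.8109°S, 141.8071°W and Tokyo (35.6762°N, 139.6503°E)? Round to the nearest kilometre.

10635 km

Δλ = 139.6503 − -141.8071 = 281.4574°; wrapped into (−180°, 180°]: -78.5426°.
Δφ = 35.6762 − -24.8109 = 60.4871°.
a = sin²(Δφ/2) + cos φ₁ · cos φ₂ · sin²(Δλ/2) = 0.549130.
c = 2·atan2(√a, √(1−a)) = 1.66922 rad → d = 6371·c ≈ 10634.57 km.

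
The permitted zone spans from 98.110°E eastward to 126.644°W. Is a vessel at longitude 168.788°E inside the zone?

Band width going east from +98.110° to -126.644°: ((-126.644 − 98.110) mod 360) = 135.246°.
Offset of +168.788° east of the west edge: ((168.788 − 98.110) mod 360) = 70.678°.
70.678° ≤ 135.246° ⇒ inside.

Yes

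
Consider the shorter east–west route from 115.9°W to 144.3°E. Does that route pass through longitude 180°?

Naïve |144.3 − -115.9| = 260.2° > 180°, so the shorter arc goes the other way round — across 180°.
Signed shortest Δλ = ((144.3 − -115.9 + 180) mod 360) − 180 = -99.8°.
Going west by 99.8° from -115.9° passes through 180° before reaching +144.3°.

Yes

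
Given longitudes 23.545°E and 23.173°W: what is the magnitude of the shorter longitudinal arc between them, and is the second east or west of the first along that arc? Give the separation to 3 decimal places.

Raw difference: -23.173 − 23.545 = -46.718°.
Normalise into (−180°, 180°]: -46.718° stays -46.718°.
Negative ⇒ the second point lies to the west; separation 46.718°.

46.718° west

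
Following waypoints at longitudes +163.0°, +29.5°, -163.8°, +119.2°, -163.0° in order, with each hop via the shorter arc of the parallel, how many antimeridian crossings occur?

Leg 1: +163.0° → +29.5°, shortest Δλ = -133.5° (west) — does not cross 180°.
Leg 2: +29.5° → -163.8°, shortest Δλ = 166.7° (east) — crosses 180°.
Leg 3: -163.8° → +119.2°, shortest Δλ = -77.0° (west) — crosses 180°.
Leg 4: +119.2° → -163.0°, shortest Δλ = 77.8° (east) — crosses 180°.
Total crossings: 3.

3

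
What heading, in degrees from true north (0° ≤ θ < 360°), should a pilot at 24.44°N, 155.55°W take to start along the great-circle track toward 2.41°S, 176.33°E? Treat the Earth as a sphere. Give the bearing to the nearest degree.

Δλ = 176.33 − -155.55 = 331.88°; wrapped into (−180°, 180°]: -28.12°.
θ = atan2( sin Δλ · cos φ₂ , cos φ₁ · sin φ₂ − sin φ₁ · cos φ₂ · cos Δλ )
  = atan2(-0.47090, -0.40286) = -130.547° → normalised to [0°, 360°): 229.453°.

229°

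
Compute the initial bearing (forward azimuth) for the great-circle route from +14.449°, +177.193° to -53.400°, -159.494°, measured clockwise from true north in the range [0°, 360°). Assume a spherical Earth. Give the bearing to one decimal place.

Δλ = -159.494 − 177.193 = -336.687°; wrapped into (−180°, 180°]: 23.313°.
θ = atan2( sin Δλ · cos φ₂ , cos φ₁ · sin φ₂ − sin φ₁ · cos φ₂ · cos Δλ )
  = atan2(0.23596, -0.91405) = 165.525° → normalised to [0°, 360°): 165.525°.

165.5°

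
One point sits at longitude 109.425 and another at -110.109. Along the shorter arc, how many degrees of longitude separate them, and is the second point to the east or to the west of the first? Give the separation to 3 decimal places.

140.466° east

Raw difference: -110.109 − 109.425 = -219.534°.
Normalise into (−180°, 180°]: -219.534° + 360° = 140.466°.
Positive ⇒ the second point lies to the east; separation 140.466°.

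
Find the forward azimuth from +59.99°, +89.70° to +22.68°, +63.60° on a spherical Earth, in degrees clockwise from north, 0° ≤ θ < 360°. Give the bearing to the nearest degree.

218°

Δλ = 63.60 − 89.70 = -26.10°.
θ = atan2( sin Δλ · cos φ₂ , cos φ₁ · sin φ₂ − sin φ₁ · cos φ₂ · cos Δλ )
  = atan2(-0.40592, -0.52465) = -142.271° → normalised to [0°, 360°): 217.729°.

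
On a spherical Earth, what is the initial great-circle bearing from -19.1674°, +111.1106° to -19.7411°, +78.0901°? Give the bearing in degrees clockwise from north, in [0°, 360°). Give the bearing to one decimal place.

Δλ = 78.0901 − 111.1106 = -33.0205°.
θ = atan2( sin Δλ · cos φ₂ , cos φ₁ · sin φ₂ − sin φ₁ · cos φ₂ · cos Δλ )
  = atan2(-0.51291, -0.05993) = -96.664° → normalised to [0°, 360°): 263.336°.

263.3°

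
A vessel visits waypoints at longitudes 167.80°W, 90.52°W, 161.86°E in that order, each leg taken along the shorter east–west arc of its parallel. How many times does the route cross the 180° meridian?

Leg 1: -167.80° → -90.52°, shortest Δλ = 77.28° (east) — does not cross 180°.
Leg 2: -90.52° → +161.86°, shortest Δλ = -107.62° (west) — crosses 180°.
Total crossings: 1.

1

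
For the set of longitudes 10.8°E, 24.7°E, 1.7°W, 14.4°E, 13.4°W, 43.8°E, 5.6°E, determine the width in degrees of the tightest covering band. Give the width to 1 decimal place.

57.2°

Sort the longitudes: -13.4°, -1.7°, +5.6°, +10.8°, +14.4°, +24.7°, +43.8°.
Eastward gaps between consecutive values (wrapping around): 11.7°, 7.3°, 5.2°, 3.6°, 10.3°, 19.1°, 302.8°.
Largest gap = 302.8° ⇒ minimal covering band is its complement: 360° − 302.8° = 57.2°.
Band runs from -13.4° eastward to +43.8°.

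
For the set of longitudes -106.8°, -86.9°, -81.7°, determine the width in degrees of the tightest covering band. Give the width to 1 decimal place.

Sort the longitudes: -106.8°, -86.9°, -81.7°.
Eastward gaps between consecutive values (wrapping around): 19.9°, 5.2°, 334.9°.
Largest gap = 334.9° ⇒ minimal covering band is its complement: 360° − 334.9° = 25.1°.
Band runs from -106.8° eastward to -81.7°.

25.1°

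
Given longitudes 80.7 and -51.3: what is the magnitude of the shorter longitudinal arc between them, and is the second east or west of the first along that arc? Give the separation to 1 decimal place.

Raw difference: -51.3 − 80.7 = -132.0°.
Normalise into (−180°, 180°]: -132.0° stays -132.0°.
Negative ⇒ the second point lies to the west; separation 132.0°.

132.0° west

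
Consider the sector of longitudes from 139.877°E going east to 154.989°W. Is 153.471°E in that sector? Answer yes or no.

Band width going east from +139.877° to -154.989°: ((-154.989 − 139.877) mod 360) = 65.134°.
Offset of +153.471° east of the west edge: ((153.471 − 139.877) mod 360) = 13.594°.
13.594° ≤ 65.134° ⇒ inside.

Yes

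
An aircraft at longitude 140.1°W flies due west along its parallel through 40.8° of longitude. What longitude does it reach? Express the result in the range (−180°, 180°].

179.1°E

Start at -140.1°; shift −40.8° → -180.9°.
-180.9° lies outside (−180°, 180°]; add 360° → +179.1°.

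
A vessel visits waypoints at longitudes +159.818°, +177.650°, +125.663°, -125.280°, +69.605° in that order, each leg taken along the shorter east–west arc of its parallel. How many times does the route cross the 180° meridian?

2

Leg 1: +159.818° → +177.650°, shortest Δλ = 17.832° (east) — does not cross 180°.
Leg 2: +177.650° → +125.663°, shortest Δλ = -51.987° (west) — does not cross 180°.
Leg 3: +125.663° → -125.280°, shortest Δλ = 109.057° (east) — crosses 180°.
Leg 4: -125.280° → +69.605°, shortest Δλ = -165.115° (west) — crosses 180°.
Total crossings: 2.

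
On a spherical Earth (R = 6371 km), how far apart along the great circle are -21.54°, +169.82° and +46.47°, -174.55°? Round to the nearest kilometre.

Δλ = -174.55 − 169.82 = -344.37°; wrapped into (−180°, 180°]: 15.63°.
Δφ = 46.47 − -21.54 = 68.01°.
a = sin²(Δφ/2) + cos φ₁ · cos φ₂ · sin²(Δλ/2) = 0.324622.
c = 2·atan2(√a, √(1−a)) = 1.21242 rad → d = 6371·c ≈ 7724.32 km.

7724 km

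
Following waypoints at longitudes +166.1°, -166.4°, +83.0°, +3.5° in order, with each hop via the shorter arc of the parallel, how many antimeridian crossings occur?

Leg 1: +166.1° → -166.4°, shortest Δλ = 27.5° (east) — crosses 180°.
Leg 2: -166.4° → +83.0°, shortest Δλ = -110.6° (west) — crosses 180°.
Leg 3: +83.0° → +3.5°, shortest Δλ = -79.5° (west) — does not cross 180°.
Total crossings: 2.

2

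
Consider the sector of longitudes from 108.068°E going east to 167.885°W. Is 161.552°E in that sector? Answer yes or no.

Band width going east from +108.068° to -167.885°: ((-167.885 − 108.068) mod 360) = 84.047°.
Offset of +161.552° east of the west edge: ((161.552 − 108.068) mod 360) = 53.484°.
53.484° ≤ 84.047° ⇒ inside.

Yes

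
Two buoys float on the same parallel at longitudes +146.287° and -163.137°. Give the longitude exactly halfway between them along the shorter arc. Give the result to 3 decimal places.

+171.575°

Signed shortest Δλ from +146.287° to -163.137° is +50.576°.
Midpoint longitude = +146.287° + (+50.576°)/2 = +146.287° + 25.288° = +171.575°.
(The naïve average (+146.287 + -163.137)/2 = -8.425° is on the wrong side of the globe.)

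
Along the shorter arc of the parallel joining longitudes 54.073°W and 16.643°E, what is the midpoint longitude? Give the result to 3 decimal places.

Signed shortest Δλ from -54.073° to +16.643° is +70.716°.
Midpoint longitude = -54.073° + (+70.716°)/2 = -54.073° + 35.358° = -18.715°.

18.715°W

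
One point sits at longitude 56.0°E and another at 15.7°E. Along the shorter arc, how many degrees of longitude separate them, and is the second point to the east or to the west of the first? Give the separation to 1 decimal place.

40.3° west

Raw difference: 15.7 − 56.0 = -40.3°.
Normalise into (−180°, 180°]: -40.3° stays -40.3°.
Negative ⇒ the second point lies to the west; separation 40.3°.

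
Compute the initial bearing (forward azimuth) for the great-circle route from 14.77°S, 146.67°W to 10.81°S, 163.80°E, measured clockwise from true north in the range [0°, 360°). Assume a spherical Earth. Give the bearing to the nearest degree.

269°

Δλ = 163.80 − -146.67 = 310.47°; wrapped into (−180°, 180°]: -49.53°.
θ = atan2( sin Δλ · cos φ₂ , cos φ₁ · sin φ₂ − sin φ₁ · cos φ₂ · cos Δλ )
  = atan2(-0.74725, -0.01882) = -91.443° → normalised to [0°, 360°): 268.557°.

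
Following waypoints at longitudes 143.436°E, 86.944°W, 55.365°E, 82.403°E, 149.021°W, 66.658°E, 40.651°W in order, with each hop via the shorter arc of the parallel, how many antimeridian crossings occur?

Leg 1: +143.436° → -86.944°, shortest Δλ = 129.62° (east) — crosses 180°.
Leg 2: -86.944° → +55.365°, shortest Δλ = 142.309° (east) — does not cross 180°.
Leg 3: +55.365° → +82.403°, shortest Δλ = 27.038° (east) — does not cross 180°.
Leg 4: +82.403° → -149.021°, shortest Δλ = 128.576° (east) — crosses 180°.
Leg 5: -149.021° → +66.658°, shortest Δλ = -144.321° (west) — crosses 180°.
Leg 6: +66.658° → -40.651°, shortest Δλ = -107.309° (west) — does not cross 180°.
Total crossings: 3.

3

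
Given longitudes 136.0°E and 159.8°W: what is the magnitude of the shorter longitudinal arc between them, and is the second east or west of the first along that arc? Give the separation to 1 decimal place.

64.2° east

Raw difference: -159.8 − 136.0 = -295.8°.
Normalise into (−180°, 180°]: -295.8° + 360° = 64.2°.
Positive ⇒ the second point lies to the east; separation 64.2°.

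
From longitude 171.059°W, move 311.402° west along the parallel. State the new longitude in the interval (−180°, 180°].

Start at -171.059°; shift −311.402° → -482.461°.
-482.461° lies outside (−180°, 180°]; add 360° → -122.461°.

122.461°W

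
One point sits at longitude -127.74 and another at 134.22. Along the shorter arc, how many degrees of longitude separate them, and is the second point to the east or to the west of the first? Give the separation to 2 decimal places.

98.04° west

Raw difference: 134.22 − -127.74 = 261.96°.
Normalise into (−180°, 180°]: 261.96° − 360° = -98.04°.
Negative ⇒ the second point lies to the west; separation 98.04°.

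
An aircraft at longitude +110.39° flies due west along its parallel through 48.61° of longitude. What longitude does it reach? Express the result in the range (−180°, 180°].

Start at +110.39°; shift −48.61° → +61.78°.
+61.78° already lies in (−180°, 180°].

+61.78°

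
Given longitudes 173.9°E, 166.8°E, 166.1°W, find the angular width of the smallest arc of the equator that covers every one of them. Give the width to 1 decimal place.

Sort the longitudes: -166.1°, +166.8°, +173.9°.
Eastward gaps between consecutive values (wrapping around): 332.9°, 7.1°, 20.0°.
Largest gap = 332.9° ⇒ minimal covering band is its complement: 360° − 332.9° = 27.1°.
Band runs from +166.8° eastward to -166.1°, crossing the antimeridian.

27.1°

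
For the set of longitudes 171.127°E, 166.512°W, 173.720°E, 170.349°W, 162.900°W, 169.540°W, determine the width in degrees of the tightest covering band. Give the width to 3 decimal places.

25.973°

Sort the longitudes: -170.349°, -169.540°, -166.512°, -162.900°, +171.127°, +173.720°.
Eastward gaps between consecutive values (wrapping around): 0.809°, 3.028°, 3.612°, 334.027°, 2.593°, 15.931°.
Largest gap = 334.027° ⇒ minimal covering band is its complement: 360° − 334.027° = 25.973°.
Band runs from +171.127° eastward to -162.900°, crossing the antimeridian.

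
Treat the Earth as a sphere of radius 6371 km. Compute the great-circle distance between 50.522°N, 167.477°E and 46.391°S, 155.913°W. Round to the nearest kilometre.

Δλ = -155.913 − 167.477 = -323.390°; wrapped into (−180°, 180°]: 36.610°.
Δφ = -46.391 − 50.522 = -96.913°.
a = sin²(Δφ/2) + cos φ₁ · cos φ₂ · sin²(Δλ/2) = 0.603438.
c = 2·atan2(√a, √(1−a)) = 1.77918 rad → d = 6371·c ≈ 11335.14 km.

11335 km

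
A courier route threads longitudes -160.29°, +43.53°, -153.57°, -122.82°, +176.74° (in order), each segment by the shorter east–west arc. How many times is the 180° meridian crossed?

3

Leg 1: -160.29° → +43.53°, shortest Δλ = -156.18° (west) — crosses 180°.
Leg 2: +43.53° → -153.57°, shortest Δλ = 162.9° (east) — crosses 180°.
Leg 3: -153.57° → -122.82°, shortest Δλ = 30.75° (east) — does not cross 180°.
Leg 4: -122.82° → +176.74°, shortest Δλ = -60.44° (west) — crosses 180°.
Total crossings: 3.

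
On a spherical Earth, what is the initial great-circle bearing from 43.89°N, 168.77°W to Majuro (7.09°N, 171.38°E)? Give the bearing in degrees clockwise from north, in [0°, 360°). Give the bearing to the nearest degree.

Δλ = 171.38 − -168.77 = 340.15°; wrapped into (−180°, 180°]: -19.85°.
θ = atan2( sin Δλ · cos φ₂ , cos φ₁ · sin φ₂ − sin φ₁ · cos φ₂ · cos Δλ )
  = atan2(-0.33696, -0.55815) = -148.880° → normalised to [0°, 360°): 211.120°.

211°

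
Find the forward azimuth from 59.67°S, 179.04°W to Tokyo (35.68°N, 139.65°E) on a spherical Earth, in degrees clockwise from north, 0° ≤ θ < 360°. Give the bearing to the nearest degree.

327°

Δλ = 139.65 − -179.04 = 318.69°; wrapped into (−180°, 180°]: -41.31°.
θ = atan2( sin Δλ · cos φ₂ , cos φ₁ · sin φ₂ − sin φ₁ · cos φ₂ · cos Δλ )
  = atan2(-0.53622, 0.82117) = -33.144° → normalised to [0°, 360°): 326.856°.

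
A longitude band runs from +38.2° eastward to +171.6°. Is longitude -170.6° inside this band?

No

Band width going east from +38.2° to +171.6°: ((171.6 − 38.2) mod 360) = 133.4°.
Offset of -170.6° east of the west edge: ((-170.6 − 38.2) mod 360) = 151.2°.
151.2° > 133.4° ⇒ outside.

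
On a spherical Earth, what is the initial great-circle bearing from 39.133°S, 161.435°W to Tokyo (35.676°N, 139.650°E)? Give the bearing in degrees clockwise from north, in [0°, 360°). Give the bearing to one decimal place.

315.9°

Δλ = 139.650 − -161.435 = 301.085°; wrapped into (−180°, 180°]: -58.915°.
θ = atan2( sin Δλ · cos φ₂ , cos φ₁ · sin φ₂ − sin φ₁ · cos φ₂ · cos Δλ )
  = atan2(-0.69568, 0.71708) = -44.132° → normalised to [0°, 360°): 315.868°.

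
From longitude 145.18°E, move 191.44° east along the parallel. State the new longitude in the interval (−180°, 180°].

23.38°W

Start at +145.18°; shift +191.44° → +336.62°.
+336.62° lies outside (−180°, 180°]; subtract 360° → -23.38°.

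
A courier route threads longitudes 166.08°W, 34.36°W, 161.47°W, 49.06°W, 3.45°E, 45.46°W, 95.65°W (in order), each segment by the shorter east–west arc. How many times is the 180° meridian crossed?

0

Leg 1: -166.08° → -34.36°, shortest Δλ = 131.72° (east) — does not cross 180°.
Leg 2: -34.36° → -161.47°, shortest Δλ = -127.11° (west) — does not cross 180°.
Leg 3: -161.47° → -49.06°, shortest Δλ = 112.41° (east) — does not cross 180°.
Leg 4: -49.06° → +3.45°, shortest Δλ = 52.51° (east) — does not cross 180°.
Leg 5: +3.45° → -45.46°, shortest Δλ = -48.91° (west) — does not cross 180°.
Leg 6: -45.46° → -95.65°, shortest Δλ = -50.19° (west) — does not cross 180°.
Total crossings: 0.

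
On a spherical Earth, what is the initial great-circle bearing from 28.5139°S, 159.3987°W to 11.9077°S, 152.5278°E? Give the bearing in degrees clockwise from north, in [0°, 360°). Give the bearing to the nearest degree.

Δλ = 152.5278 − -159.3987 = 311.9265°; wrapped into (−180°, 180°]: -48.0735°.
θ = atan2( sin Δλ · cos φ₂ , cos φ₁ · sin φ₂ − sin φ₁ · cos φ₂ · cos Δλ )
  = atan2(-0.72799, 0.13080) = -79.814° → normalised to [0°, 360°): 280.186°.

280°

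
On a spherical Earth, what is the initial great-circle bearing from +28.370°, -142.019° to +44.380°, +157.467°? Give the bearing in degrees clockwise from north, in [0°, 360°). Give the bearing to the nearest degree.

306°

Δλ = 157.467 − -142.019 = 299.486°; wrapped into (−180°, 180°]: -60.514°.
θ = atan2( sin Δλ · cos φ₂ , cos φ₁ · sin φ₂ − sin φ₁ · cos φ₂ · cos Δλ )
  = atan2(-0.62214, 0.44825) = -54.227° → normalised to [0°, 360°): 305.773°.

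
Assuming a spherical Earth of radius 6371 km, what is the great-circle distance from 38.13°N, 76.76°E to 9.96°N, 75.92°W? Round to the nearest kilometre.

Δλ = -75.92 − 76.76 = -152.68°.
Δφ = 9.96 − 38.13 = -28.17°.
a = sin²(Δφ/2) + cos φ₁ · cos φ₂ · sin²(Δλ/2) = 0.790772.
c = 2·atan2(√a, √(1−a)) = 2.19142 rad → d = 6371·c ≈ 13961.55 km.

13962 km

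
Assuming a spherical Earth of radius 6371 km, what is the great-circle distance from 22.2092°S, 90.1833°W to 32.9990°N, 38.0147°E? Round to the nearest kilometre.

14824 km

Δλ = 38.0147 − -90.1833 = 128.1980°.
Δφ = 32.9990 − -22.2092 = 55.2082°.
a = sin²(Δφ/2) + cos φ₁ · cos φ₂ · sin²(Δλ/2) = 0.843005.
c = 2·atan2(√a, √(1−a)) = 2.32679 rad → d = 6371·c ≈ 14823.96 km.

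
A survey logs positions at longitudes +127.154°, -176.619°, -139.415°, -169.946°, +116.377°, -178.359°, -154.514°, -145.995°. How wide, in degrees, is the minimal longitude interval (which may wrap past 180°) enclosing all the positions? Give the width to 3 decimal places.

104.208°

Sort the longitudes: -178.359°, -176.619°, -169.946°, -154.514°, -145.995°, -139.415°, +116.377°, +127.154°.
Eastward gaps between consecutive values (wrapping around): 1.740°, 6.673°, 15.432°, 8.519°, 6.580°, 255.792°, 10.777°, 54.487°.
Largest gap = 255.792° ⇒ minimal covering band is its complement: 360° − 255.792° = 104.208°.
Band runs from +116.377° eastward to -139.415°, crossing the antimeridian.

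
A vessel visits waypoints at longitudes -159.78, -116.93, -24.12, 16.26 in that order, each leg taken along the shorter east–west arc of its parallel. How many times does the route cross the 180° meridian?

Leg 1: -159.78° → -116.93°, shortest Δλ = 42.85° (east) — does not cross 180°.
Leg 2: -116.93° → -24.12°, shortest Δλ = 92.81° (east) — does not cross 180°.
Leg 3: -24.12° → +16.26°, shortest Δλ = 40.38° (east) — does not cross 180°.
Total crossings: 0.

0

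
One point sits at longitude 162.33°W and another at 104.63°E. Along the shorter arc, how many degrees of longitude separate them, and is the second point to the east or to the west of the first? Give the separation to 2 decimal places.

Raw difference: 104.63 − -162.33 = 266.96°.
Normalise into (−180°, 180°]: 266.96° − 360° = -93.04°.
Negative ⇒ the second point lies to the west; separation 93.04°.

93.04° west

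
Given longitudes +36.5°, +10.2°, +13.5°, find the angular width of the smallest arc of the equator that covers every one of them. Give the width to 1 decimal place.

Sort the longitudes: +10.2°, +13.5°, +36.5°.
Eastward gaps between consecutive values (wrapping around): 3.3°, 23.0°, 333.7°.
Largest gap = 333.7° ⇒ minimal covering band is its complement: 360° − 333.7° = 26.3°.
Band runs from +10.2° eastward to +36.5°.

26.3°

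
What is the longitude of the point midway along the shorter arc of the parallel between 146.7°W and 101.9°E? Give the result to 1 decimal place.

Signed shortest Δλ from -146.7° to +101.9° is -111.4°.
Midpoint longitude = -146.7° + (-111.4°)/2 = -146.7° − 55.7° = -202.4°.
Normalise into (−180°, 180°]: +157.6°.
(The naïve average (-146.7 + +101.9)/2 = -22.4° is on the wrong side of the globe.)

157.6°E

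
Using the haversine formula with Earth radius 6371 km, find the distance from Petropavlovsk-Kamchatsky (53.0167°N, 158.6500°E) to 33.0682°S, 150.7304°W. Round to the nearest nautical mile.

5804 nmi

Δλ = -150.7304 − 158.6500 = -309.3804°; wrapped into (−180°, 180°]: 50.6196°.
Δφ = -33.0682 − 53.0167 = -86.0849°.
a = sin²(Δφ/2) + cos φ₁ · cos φ₂ · sin²(Δλ/2) = 0.558001.
c = 2·atan2(√a, √(1−a)) = 1.68706 rad → d = 6371·c ≈ 10748.26 km ≈ 5803.59 nmi.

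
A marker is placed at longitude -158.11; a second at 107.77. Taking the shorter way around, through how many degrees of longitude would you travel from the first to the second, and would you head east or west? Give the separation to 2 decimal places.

94.12° west

Raw difference: 107.77 − -158.11 = 265.88°.
Normalise into (−180°, 180°]: 265.88° − 360° = -94.12°.
Negative ⇒ the second point lies to the west; separation 94.12°.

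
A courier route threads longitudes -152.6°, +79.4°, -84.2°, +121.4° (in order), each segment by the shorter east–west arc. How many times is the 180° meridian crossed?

2

Leg 1: -152.6° → +79.4°, shortest Δλ = -128.0° (west) — crosses 180°.
Leg 2: +79.4° → -84.2°, shortest Δλ = -163.6° (west) — does not cross 180°.
Leg 3: -84.2° → +121.4°, shortest Δλ = -154.4° (west) — crosses 180°.
Total crossings: 2.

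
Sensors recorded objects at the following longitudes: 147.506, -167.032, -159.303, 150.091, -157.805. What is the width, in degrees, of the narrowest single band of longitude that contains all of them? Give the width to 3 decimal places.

54.689°

Sort the longitudes: -167.032°, -159.303°, -157.805°, +147.506°, +150.091°.
Eastward gaps between consecutive values (wrapping around): 7.729°, 1.498°, 305.311°, 2.585°, 42.877°.
Largest gap = 305.311° ⇒ minimal covering band is its complement: 360° − 305.311° = 54.689°.
Band runs from +147.506° eastward to -157.805°, crossing the antimeridian.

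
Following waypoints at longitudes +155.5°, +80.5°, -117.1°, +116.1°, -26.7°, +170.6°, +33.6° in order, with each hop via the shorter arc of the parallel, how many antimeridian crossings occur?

3

Leg 1: +155.5° → +80.5°, shortest Δλ = -75.0° (west) — does not cross 180°.
Leg 2: +80.5° → -117.1°, shortest Δλ = 162.4° (east) — crosses 180°.
Leg 3: -117.1° → +116.1°, shortest Δλ = -126.8° (west) — crosses 180°.
Leg 4: +116.1° → -26.7°, shortest Δλ = -142.8° (west) — does not cross 180°.
Leg 5: -26.7° → +170.6°, shortest Δλ = -162.7° (west) — crosses 180°.
Leg 6: +170.6° → +33.6°, shortest Δλ = -137.0° (west) — does not cross 180°.
Total crossings: 3.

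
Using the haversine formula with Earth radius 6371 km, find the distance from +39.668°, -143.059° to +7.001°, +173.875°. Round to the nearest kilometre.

5616 km

Δλ = 173.875 − -143.059 = 316.934°; wrapped into (−180°, 180°]: -43.066°.
Δφ = 7.001 − 39.668 = -32.667°.
a = sin²(Δφ/2) + cos φ₁ · cos φ₂ · sin²(Δλ/2) = 0.182015.
c = 2·atan2(√a, √(1−a)) = 0.88153 rad → d = 6371·c ≈ 5616.23 km.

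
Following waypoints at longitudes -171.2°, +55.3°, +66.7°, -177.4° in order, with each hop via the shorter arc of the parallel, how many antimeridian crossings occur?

Leg 1: -171.2° → +55.3°, shortest Δλ = -133.5° (west) — crosses 180°.
Leg 2: +55.3° → +66.7°, shortest Δλ = 11.4° (east) — does not cross 180°.
Leg 3: +66.7° → -177.4°, shortest Δλ = 115.9° (east) — crosses 180°.
Total crossings: 2.

2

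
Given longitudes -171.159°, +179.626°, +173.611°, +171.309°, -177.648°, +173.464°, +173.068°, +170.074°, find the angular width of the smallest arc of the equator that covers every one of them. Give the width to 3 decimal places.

Sort the longitudes: -177.648°, -171.159°, +170.074°, +171.309°, +173.068°, +173.464°, +173.611°, +179.626°.
Eastward gaps between consecutive values (wrapping around): 6.489°, 341.233°, 1.235°, 1.759°, 0.396°, 0.147°, 6.015°, 2.726°.
Largest gap = 341.233° ⇒ minimal covering band is its complement: 360° − 341.233° = 18.767°.
Band runs from +170.074° eastward to -171.159°, crossing the antimeridian.

18.767°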